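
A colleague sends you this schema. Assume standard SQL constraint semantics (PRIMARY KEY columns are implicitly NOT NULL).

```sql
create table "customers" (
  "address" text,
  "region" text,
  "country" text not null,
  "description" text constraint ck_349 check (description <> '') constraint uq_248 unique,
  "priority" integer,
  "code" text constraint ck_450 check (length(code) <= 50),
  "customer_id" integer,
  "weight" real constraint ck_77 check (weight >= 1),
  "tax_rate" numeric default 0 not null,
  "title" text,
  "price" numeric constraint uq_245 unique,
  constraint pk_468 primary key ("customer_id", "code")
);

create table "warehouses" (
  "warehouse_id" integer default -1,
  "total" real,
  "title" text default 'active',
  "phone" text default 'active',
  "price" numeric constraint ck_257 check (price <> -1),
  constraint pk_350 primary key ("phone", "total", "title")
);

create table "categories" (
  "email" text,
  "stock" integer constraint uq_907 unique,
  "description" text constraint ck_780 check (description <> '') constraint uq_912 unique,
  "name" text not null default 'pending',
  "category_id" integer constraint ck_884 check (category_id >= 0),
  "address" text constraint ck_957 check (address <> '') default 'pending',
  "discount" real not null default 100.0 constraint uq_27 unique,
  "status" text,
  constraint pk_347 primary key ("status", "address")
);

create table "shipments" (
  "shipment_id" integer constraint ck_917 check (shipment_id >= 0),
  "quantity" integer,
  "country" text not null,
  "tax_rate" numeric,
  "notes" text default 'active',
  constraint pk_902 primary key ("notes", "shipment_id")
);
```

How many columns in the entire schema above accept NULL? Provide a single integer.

15

customers: 7 nullable (address, region, description, priority, weight, title, price — PK (customer_id, code) and explicit NOT NULL columns excluded).
warehouses: 2 nullable (warehouse_id, price — PK (phone, total, title) and explicit NOT NULL columns excluded).
categories: 4 nullable (email, stock, description, category_id — PK (status, address) and explicit NOT NULL columns excluded).
shipments: 2 nullable (quantity, tax_rate — PK (notes, shipment_id) and explicit NOT NULL columns excluded).
Total: 7 + 2 + 4 + 2 = 15.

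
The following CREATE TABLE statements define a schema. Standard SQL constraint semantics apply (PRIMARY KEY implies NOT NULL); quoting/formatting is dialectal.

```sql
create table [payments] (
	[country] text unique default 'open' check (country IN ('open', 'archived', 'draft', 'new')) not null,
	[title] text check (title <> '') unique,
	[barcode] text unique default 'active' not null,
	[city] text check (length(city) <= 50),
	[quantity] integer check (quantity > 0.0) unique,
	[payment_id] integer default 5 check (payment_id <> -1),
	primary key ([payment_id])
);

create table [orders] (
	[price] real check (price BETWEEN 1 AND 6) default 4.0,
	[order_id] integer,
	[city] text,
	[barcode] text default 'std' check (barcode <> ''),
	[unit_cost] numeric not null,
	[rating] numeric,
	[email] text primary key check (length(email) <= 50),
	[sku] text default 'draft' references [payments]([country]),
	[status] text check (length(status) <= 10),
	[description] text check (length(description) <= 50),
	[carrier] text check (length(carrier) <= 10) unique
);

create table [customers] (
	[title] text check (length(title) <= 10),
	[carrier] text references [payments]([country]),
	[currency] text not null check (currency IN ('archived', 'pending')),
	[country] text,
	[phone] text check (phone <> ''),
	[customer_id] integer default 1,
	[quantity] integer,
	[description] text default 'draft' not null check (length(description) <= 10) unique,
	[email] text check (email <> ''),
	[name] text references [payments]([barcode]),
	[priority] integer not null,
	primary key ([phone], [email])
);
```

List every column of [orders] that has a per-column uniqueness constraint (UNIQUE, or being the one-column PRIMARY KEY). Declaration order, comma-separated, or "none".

- price: no UNIQUE or single-column PK constraint.
- order_id: no UNIQUE or single-column PK constraint.
- city: no UNIQUE or single-column PK constraint.
- barcode: no UNIQUE or single-column PK constraint.
- unit_cost: no UNIQUE or single-column PK constraint.
- rating: no UNIQUE or single-column PK constraint.
- email: single-column PRIMARY KEY → unique.
- sku: no UNIQUE or single-column PK constraint.
- status: no UNIQUE or single-column PK constraint.
- description: no UNIQUE or single-column PK constraint.
- carrier: declared UNIQUE → unique.

email, carrier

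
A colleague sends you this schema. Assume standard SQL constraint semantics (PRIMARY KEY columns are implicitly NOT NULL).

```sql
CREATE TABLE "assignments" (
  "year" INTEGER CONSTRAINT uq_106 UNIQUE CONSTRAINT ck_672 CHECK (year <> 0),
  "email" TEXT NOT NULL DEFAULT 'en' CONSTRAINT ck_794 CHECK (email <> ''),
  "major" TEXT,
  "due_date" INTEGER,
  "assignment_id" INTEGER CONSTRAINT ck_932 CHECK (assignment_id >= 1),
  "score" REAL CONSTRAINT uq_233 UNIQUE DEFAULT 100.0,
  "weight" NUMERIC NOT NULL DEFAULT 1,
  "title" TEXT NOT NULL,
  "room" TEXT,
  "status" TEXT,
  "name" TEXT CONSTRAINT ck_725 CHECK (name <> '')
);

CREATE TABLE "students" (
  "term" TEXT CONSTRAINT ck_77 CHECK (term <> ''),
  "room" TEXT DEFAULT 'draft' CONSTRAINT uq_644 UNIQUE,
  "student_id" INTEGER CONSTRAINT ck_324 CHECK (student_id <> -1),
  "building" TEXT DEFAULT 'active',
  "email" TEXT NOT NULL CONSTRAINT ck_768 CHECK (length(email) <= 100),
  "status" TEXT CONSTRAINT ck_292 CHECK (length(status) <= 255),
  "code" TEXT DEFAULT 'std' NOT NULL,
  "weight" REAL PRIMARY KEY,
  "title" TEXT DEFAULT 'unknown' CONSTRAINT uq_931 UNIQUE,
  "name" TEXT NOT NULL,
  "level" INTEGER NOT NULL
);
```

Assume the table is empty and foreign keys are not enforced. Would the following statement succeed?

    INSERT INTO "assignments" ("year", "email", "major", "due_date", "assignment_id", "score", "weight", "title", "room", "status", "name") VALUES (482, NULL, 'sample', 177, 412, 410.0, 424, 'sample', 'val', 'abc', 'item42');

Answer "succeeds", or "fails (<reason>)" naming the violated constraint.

email is explicitly set to NULL, but email is declared NOT NULL.

fails (NOT NULL on email)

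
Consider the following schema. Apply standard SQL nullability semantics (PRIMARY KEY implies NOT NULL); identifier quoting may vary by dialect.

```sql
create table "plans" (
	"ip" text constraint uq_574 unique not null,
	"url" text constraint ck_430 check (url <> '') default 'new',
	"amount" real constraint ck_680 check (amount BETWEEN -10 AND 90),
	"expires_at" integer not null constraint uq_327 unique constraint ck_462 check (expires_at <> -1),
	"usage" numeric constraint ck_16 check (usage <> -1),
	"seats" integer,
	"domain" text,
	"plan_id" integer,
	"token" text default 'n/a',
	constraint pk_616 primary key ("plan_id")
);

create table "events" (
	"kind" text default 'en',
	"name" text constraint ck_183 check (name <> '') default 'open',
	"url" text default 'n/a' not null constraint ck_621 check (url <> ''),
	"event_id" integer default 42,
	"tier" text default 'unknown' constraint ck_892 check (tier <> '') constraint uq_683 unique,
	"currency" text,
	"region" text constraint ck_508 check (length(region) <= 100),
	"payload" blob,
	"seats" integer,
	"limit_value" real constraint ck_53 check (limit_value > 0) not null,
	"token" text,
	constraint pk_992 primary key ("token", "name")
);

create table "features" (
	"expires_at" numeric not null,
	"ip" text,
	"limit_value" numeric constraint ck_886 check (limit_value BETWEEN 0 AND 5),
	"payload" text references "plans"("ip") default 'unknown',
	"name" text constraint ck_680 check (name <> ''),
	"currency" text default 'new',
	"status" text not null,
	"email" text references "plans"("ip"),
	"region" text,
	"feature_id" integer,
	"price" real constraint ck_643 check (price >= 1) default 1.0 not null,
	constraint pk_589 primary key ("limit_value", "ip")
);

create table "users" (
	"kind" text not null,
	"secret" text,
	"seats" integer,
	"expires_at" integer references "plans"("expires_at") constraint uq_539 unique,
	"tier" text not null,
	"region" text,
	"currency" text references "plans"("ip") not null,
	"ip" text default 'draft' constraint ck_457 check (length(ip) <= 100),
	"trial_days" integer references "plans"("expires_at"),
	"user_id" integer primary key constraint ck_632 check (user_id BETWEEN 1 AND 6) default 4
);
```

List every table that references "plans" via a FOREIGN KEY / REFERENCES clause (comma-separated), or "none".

features, users

- features.payload references plans(ip).
- features.email references plans(ip).
- users.expires_at references plans(expires_at).
- users.currency references plans(ip).
- users.trial_days references plans(expires_at).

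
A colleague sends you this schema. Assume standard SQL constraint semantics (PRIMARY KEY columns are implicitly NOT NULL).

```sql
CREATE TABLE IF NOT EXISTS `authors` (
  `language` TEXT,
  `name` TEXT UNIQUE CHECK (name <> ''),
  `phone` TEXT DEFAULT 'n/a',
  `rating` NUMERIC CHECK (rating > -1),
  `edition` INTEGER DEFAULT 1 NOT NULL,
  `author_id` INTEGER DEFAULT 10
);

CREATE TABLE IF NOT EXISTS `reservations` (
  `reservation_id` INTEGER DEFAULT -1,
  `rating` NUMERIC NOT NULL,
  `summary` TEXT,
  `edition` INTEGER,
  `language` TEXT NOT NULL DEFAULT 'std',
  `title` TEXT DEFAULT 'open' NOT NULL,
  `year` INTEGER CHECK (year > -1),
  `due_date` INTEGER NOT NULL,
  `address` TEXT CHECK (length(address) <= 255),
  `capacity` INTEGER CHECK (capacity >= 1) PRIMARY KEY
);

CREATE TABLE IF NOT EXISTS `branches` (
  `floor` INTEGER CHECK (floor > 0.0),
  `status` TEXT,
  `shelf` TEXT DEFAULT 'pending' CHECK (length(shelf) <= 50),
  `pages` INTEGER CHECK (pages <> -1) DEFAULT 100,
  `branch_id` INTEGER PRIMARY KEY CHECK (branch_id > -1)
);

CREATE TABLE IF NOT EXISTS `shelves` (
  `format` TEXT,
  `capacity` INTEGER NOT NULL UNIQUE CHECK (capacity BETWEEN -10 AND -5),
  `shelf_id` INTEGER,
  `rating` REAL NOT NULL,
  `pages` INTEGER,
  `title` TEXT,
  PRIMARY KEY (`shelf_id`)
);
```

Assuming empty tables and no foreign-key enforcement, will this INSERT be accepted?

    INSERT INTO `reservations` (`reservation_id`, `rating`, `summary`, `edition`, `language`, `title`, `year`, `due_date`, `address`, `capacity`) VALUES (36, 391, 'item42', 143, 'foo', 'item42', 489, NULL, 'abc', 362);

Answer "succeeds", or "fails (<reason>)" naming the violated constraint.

due_date is explicitly set to NULL, but due_date is declared NOT NULL.

fails (NOT NULL on due_date)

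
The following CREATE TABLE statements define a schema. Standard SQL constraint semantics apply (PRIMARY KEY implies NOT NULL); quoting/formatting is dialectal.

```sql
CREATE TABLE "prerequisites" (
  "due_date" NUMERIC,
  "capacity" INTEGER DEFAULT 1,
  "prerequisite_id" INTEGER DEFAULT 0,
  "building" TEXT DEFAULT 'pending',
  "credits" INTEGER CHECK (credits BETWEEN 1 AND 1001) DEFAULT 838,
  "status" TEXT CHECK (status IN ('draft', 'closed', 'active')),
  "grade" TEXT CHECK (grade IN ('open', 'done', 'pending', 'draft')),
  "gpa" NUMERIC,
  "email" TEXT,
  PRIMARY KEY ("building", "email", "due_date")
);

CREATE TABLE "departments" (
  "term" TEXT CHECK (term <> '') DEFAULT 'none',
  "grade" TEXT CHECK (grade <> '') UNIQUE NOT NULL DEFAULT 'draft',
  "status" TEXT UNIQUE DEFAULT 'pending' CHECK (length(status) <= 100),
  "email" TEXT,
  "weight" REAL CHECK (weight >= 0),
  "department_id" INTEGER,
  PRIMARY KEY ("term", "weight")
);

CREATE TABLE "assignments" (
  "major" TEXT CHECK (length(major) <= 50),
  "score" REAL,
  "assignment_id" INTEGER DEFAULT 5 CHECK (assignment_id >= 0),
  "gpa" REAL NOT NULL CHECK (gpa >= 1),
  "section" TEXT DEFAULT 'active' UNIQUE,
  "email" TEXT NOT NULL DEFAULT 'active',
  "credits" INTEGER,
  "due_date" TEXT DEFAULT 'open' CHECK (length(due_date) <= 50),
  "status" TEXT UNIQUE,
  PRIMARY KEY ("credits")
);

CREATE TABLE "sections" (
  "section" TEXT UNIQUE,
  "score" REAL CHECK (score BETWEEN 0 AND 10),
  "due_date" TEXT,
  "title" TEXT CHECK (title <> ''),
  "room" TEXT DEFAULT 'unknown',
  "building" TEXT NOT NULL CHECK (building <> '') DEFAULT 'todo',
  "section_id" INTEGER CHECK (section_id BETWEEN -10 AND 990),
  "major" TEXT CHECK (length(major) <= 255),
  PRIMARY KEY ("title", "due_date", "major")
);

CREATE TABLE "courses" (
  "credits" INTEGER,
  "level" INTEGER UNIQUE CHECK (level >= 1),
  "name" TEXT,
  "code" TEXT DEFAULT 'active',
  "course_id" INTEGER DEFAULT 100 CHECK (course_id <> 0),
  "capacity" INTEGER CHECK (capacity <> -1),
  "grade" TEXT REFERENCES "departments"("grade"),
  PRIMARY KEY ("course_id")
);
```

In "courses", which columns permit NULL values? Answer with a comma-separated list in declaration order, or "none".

- credits: no NOT NULL constraint applies → nullable.
- level: CHECK does not forbid NULL (a CHECK constraint passes when its expression is NULL) → nullable.
- name: no NOT NULL constraint applies → nullable.
- code: DEFAULT only fills an omitted column; an explicit NULL is still allowed → nullable.
- course_id: part of the PRIMARY KEY, which implies NOT NULL → not nullable.
- capacity: CHECK does not forbid NULL (a CHECK constraint passes when its expression is NULL) → nullable.
- grade: a foreign key column may be NULL unless separately constrained → nullable.

credits, level, name, code, capacity, grade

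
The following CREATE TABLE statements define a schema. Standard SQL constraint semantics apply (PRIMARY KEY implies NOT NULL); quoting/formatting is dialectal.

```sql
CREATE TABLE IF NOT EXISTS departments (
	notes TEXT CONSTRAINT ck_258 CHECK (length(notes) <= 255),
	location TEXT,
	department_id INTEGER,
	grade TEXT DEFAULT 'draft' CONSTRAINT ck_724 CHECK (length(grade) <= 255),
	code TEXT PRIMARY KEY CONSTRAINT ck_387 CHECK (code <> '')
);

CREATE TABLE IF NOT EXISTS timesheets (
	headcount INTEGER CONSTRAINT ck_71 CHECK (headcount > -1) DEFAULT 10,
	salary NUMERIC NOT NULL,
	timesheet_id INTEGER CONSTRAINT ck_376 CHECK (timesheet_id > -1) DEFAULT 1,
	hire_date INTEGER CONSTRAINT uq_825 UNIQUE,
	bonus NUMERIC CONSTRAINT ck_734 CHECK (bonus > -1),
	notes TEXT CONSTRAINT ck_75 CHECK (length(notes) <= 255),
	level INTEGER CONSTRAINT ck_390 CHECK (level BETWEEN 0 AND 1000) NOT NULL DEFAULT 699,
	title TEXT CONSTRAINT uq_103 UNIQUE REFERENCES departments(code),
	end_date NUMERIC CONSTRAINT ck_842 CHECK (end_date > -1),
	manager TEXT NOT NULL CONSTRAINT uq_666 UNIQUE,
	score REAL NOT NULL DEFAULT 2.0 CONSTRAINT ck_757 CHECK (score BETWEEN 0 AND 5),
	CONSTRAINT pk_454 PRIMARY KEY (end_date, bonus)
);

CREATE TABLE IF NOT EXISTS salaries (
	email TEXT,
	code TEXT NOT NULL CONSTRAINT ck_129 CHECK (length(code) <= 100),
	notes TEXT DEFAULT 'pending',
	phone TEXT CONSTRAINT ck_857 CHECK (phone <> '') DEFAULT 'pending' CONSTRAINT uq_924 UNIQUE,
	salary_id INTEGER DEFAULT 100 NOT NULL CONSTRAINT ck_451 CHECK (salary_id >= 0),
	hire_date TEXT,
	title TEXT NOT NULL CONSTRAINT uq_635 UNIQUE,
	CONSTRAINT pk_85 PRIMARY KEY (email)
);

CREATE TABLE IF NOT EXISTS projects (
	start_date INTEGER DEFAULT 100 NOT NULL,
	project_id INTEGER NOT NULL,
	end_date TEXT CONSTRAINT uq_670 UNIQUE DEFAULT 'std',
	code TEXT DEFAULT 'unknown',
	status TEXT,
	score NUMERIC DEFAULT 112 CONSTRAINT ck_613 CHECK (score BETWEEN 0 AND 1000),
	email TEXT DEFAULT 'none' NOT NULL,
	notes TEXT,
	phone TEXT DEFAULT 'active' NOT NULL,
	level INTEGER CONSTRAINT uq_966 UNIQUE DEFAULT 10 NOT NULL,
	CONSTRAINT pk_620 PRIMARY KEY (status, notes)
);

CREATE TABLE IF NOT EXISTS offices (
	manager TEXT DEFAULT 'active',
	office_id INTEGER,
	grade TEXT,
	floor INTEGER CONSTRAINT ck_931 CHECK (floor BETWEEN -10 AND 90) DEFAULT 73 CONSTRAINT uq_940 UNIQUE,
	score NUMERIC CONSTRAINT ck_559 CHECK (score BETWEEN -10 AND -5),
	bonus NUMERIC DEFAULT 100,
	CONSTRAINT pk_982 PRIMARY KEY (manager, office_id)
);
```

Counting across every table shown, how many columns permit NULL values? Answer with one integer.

departments: 4 nullable (notes, location, department_id, grade — PK (code) and explicit NOT NULL columns excluded).
timesheets: 5 nullable (headcount, timesheet_id, hire_date, notes, title — PK (end_date, bonus) and explicit NOT NULL columns excluded).
salaries: 3 nullable (notes, phone, hire_date — PK (email) and explicit NOT NULL columns excluded).
projects: 3 nullable (end_date, code, score — PK (status, notes) and explicit NOT NULL columns excluded).
offices: 4 nullable (grade, floor, score, bonus — PK (manager, office_id) and explicit NOT NULL columns excluded).
Total: 4 + 5 + 3 + 3 + 4 = 19.

19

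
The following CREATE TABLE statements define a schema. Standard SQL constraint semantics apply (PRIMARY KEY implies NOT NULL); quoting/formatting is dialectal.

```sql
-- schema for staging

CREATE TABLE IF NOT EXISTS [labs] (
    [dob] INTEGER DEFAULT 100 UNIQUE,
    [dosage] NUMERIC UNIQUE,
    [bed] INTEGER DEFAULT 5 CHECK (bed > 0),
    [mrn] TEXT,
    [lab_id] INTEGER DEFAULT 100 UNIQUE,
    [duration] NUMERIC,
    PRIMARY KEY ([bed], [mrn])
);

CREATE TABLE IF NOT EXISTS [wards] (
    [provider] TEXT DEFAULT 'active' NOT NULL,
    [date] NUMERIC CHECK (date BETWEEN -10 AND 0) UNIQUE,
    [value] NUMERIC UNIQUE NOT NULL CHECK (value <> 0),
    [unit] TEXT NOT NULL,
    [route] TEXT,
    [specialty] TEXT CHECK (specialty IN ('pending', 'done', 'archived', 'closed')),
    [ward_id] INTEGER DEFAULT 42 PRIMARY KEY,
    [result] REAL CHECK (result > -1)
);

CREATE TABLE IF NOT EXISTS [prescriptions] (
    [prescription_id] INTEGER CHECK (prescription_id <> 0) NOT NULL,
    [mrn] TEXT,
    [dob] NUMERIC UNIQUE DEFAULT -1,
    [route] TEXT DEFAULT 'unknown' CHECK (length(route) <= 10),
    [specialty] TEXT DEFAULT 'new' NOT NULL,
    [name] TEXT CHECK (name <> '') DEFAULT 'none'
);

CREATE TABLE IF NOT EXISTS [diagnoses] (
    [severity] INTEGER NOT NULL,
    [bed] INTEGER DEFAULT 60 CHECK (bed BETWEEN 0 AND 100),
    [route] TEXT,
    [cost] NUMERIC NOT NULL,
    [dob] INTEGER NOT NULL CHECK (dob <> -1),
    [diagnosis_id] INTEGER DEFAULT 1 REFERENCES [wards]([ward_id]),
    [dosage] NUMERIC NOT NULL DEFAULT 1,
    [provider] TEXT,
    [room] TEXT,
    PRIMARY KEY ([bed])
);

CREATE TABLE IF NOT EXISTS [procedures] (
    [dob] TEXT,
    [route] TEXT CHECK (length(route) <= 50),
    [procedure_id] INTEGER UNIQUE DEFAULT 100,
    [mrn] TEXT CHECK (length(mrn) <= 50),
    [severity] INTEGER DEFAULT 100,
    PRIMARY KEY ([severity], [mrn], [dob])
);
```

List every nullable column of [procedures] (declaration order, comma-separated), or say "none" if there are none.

route, procedure_id

- dob: part of the PRIMARY KEY, which implies NOT NULL → not nullable.
- route: CHECK does not forbid NULL (a CHECK constraint passes when its expression is NULL) → nullable.
- procedure_id: UNIQUE does not imply NOT NULL → nullable.
- mrn: part of the PRIMARY KEY, which implies NOT NULL → not nullable.
- severity: part of the PRIMARY KEY, which implies NOT NULL → not nullable.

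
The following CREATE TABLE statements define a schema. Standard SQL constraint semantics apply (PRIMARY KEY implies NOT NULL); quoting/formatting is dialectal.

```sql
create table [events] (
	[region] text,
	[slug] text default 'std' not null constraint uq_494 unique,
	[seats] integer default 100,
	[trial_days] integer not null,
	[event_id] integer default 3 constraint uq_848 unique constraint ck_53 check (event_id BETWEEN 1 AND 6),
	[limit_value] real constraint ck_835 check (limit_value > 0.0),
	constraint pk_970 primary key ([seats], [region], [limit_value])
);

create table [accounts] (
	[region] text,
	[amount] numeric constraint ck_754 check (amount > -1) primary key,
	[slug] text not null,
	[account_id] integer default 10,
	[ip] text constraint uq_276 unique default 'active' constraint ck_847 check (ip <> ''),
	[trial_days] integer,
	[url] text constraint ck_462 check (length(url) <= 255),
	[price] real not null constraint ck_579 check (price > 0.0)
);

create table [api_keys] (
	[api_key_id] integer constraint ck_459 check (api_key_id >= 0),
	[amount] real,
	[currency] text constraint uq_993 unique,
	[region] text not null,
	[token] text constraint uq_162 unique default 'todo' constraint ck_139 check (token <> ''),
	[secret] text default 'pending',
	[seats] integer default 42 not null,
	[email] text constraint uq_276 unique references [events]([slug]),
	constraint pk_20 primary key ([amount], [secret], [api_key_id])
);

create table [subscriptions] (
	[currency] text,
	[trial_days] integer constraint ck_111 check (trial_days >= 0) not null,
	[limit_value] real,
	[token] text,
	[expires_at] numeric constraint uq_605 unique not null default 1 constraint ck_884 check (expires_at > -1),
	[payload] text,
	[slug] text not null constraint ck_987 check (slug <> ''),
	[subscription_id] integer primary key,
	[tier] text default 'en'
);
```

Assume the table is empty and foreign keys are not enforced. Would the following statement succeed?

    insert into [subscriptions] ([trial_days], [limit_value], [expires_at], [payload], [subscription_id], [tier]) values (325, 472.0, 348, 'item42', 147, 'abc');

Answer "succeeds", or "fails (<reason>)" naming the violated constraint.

slug is omitted from the column list and has no DEFAULT, so it would receive NULL.
But slug is declared NOT NULL.

fails (NOT NULL on slug)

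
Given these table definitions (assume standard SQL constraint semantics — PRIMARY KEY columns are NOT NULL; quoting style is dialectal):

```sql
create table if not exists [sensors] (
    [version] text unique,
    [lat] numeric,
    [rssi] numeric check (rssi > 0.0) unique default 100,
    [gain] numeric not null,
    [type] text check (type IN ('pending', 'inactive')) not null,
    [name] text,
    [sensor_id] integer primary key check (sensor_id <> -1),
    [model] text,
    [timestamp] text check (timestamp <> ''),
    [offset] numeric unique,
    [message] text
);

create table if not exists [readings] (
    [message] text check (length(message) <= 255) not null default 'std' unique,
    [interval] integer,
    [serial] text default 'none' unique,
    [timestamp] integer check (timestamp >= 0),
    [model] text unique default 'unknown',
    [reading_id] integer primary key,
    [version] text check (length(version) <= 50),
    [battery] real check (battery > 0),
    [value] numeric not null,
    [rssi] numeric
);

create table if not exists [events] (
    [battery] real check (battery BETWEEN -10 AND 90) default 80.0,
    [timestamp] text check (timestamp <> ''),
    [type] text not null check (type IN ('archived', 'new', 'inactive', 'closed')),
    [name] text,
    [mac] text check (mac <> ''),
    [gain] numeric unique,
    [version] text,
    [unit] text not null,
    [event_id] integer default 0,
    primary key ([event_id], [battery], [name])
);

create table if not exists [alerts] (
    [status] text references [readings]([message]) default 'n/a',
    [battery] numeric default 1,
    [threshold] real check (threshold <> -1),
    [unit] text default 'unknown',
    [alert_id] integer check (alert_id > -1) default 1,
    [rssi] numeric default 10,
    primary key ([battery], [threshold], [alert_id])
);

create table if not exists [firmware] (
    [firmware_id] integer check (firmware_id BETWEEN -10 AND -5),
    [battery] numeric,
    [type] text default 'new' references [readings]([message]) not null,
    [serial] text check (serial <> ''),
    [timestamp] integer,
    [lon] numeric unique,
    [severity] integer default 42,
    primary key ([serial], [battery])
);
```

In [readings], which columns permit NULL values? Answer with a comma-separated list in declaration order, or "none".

interval, serial, timestamp, model, version, battery, rssi

- message: declared NOT NULL → not nullable.
- interval: no NOT NULL constraint applies → nullable.
- serial: UNIQUE does not imply NOT NULL → nullable.
- timestamp: CHECK does not forbid NULL (a CHECK constraint passes when its expression is NULL) → nullable.
- model: UNIQUE does not imply NOT NULL → nullable.
- reading_id: part of the PRIMARY KEY, which implies NOT NULL → not nullable.
- version: CHECK does not forbid NULL (a CHECK constraint passes when its expression is NULL) → nullable.
- battery: CHECK does not forbid NULL (a CHECK constraint passes when its expression is NULL) → nullable.
- value: declared NOT NULL → not nullable.
- rssi: no NOT NULL constraint applies → nullable.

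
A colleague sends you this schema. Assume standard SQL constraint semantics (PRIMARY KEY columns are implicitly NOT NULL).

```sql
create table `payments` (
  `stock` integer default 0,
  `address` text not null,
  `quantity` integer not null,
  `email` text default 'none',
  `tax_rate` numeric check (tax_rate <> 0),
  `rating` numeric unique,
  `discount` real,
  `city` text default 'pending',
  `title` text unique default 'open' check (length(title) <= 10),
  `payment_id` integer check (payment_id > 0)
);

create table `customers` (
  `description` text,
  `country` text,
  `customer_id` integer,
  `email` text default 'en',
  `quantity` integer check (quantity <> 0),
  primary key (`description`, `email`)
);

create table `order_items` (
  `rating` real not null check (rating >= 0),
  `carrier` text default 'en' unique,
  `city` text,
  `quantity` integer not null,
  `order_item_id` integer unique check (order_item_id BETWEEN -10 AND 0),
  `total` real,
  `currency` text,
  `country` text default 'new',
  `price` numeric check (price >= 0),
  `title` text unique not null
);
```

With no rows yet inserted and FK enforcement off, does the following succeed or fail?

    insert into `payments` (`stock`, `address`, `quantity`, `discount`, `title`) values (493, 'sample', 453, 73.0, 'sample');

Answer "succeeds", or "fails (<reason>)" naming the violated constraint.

NOT NULL columns: address is supplied; quantity is supplied.
CHECK constraints: 'sample' satisfies (length(title) <= 10).
No constraint is violated.

succeeds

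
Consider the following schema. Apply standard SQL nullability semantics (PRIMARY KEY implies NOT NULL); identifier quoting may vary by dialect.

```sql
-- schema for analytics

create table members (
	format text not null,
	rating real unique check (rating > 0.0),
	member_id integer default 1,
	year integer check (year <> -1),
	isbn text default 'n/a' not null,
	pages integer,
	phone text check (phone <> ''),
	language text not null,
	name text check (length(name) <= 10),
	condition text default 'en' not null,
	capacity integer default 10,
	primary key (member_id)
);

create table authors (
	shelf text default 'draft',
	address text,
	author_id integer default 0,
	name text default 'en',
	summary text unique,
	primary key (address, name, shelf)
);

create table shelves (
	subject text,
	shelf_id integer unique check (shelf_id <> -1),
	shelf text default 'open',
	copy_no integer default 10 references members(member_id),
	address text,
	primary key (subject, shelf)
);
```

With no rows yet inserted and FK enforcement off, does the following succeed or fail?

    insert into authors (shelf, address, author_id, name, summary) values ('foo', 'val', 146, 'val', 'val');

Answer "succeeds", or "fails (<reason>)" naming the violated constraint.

succeeds

NOT NULL columns: address is supplied; name is supplied; shelf is supplied.
No constraint is violated.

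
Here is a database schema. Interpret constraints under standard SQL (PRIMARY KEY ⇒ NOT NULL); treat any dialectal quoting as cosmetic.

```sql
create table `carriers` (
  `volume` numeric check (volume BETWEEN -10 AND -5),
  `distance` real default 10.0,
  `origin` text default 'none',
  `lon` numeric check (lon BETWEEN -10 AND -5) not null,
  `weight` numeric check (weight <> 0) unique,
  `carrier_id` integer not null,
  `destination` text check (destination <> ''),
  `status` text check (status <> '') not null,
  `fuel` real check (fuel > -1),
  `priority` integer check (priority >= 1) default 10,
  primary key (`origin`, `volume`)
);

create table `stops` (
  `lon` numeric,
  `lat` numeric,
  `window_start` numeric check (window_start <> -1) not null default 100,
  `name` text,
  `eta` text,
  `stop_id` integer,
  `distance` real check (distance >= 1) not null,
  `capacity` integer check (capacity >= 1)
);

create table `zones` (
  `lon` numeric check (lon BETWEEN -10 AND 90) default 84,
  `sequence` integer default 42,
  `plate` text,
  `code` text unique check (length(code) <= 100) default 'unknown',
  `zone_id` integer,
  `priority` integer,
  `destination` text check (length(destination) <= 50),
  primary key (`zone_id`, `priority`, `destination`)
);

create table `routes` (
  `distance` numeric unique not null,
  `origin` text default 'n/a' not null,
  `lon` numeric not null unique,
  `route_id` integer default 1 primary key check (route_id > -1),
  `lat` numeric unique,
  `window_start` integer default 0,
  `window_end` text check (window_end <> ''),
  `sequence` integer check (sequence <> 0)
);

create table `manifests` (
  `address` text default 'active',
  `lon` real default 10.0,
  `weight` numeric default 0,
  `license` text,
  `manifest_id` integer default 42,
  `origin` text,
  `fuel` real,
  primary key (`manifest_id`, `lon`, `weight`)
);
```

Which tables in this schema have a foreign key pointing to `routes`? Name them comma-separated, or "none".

none

No REFERENCES clause anywhere in the schema names routes.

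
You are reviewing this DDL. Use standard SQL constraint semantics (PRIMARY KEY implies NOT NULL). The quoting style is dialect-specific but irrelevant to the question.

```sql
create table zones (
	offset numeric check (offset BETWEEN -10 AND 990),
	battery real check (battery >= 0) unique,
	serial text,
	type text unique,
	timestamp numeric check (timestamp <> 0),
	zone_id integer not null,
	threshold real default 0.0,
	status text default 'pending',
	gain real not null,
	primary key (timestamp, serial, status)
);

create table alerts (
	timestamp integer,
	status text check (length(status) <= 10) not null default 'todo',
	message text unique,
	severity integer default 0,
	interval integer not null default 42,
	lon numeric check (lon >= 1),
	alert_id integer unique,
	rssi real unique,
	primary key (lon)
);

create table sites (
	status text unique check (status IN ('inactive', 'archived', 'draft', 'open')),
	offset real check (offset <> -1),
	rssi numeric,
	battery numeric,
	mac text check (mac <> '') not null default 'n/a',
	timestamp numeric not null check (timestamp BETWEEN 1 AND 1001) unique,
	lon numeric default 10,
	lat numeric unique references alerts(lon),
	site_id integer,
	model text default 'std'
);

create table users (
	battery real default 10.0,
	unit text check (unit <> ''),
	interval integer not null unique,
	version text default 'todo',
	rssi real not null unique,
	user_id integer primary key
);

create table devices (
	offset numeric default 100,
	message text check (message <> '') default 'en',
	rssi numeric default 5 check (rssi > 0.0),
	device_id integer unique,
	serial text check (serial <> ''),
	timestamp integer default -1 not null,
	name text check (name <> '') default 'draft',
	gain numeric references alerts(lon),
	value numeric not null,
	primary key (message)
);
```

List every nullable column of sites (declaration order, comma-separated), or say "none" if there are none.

status, offset, rssi, battery, lon, lat, site_id, model

- status: CHECK does not forbid NULL (a CHECK constraint passes when its expression is NULL) → nullable.
- offset: CHECK does not forbid NULL (a CHECK constraint passes when its expression is NULL) → nullable.
- rssi: no NOT NULL constraint applies → nullable.
- battery: no NOT NULL constraint applies → nullable.
- mac: declared NOT NULL → not nullable.
- timestamp: declared NOT NULL → not nullable.
- lon: DEFAULT only fills an omitted column; an explicit NULL is still allowed → nullable.
- lat: a foreign key column may be NULL unless separately constrained → nullable.
- site_id: no NOT NULL constraint applies → nullable.
- model: DEFAULT only fills an omitted column; an explicit NULL is still allowed → nullable.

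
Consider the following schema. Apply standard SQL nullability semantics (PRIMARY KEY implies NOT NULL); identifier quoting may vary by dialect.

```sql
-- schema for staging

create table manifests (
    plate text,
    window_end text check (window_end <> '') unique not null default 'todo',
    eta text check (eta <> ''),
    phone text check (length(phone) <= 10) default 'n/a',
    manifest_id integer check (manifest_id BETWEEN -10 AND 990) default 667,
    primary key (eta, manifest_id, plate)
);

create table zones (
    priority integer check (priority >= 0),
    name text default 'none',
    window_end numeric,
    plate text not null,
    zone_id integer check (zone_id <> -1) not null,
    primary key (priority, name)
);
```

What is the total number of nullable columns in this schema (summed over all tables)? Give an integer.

2

manifests: 1 nullable (phone — PK (eta, manifest_id, plate) and explicit NOT NULL columns excluded).
zones: 1 nullable (window_end — PK (priority, name) and explicit NOT NULL columns excluded).
Total: 1 + 1 = 2.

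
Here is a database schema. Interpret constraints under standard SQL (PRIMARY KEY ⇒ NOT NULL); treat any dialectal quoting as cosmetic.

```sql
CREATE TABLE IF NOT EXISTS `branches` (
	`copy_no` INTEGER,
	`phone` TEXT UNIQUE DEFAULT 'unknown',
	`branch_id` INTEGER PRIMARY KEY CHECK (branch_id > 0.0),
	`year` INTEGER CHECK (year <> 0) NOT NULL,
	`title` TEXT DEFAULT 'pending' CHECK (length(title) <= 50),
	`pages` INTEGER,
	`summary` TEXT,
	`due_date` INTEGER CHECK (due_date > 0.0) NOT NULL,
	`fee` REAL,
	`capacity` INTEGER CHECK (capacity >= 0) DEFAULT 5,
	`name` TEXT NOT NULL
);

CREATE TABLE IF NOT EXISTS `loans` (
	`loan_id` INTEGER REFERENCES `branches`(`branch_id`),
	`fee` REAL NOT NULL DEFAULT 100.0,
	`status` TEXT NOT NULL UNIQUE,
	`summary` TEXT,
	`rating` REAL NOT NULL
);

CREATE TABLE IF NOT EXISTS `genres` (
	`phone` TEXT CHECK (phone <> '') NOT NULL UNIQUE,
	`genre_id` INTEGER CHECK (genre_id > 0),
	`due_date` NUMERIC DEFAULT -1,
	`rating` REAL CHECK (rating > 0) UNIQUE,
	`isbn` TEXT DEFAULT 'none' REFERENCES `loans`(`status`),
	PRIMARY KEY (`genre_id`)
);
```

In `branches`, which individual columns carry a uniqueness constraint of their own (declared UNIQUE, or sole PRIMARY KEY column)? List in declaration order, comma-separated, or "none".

phone, branch_id

- copy_no: no UNIQUE or single-column PK constraint.
- phone: declared UNIQUE → unique.
- branch_id: single-column PRIMARY KEY → unique.
- year: no UNIQUE or single-column PK constraint.
- title: no UNIQUE or single-column PK constraint.
- pages: no UNIQUE or single-column PK constraint.
- summary: no UNIQUE or single-column PK constraint.
- due_date: no UNIQUE or single-column PK constraint.
- fee: no UNIQUE or single-column PK constraint.
- capacity: no UNIQUE or single-column PK constraint.
- name: no UNIQUE or single-column PK constraint.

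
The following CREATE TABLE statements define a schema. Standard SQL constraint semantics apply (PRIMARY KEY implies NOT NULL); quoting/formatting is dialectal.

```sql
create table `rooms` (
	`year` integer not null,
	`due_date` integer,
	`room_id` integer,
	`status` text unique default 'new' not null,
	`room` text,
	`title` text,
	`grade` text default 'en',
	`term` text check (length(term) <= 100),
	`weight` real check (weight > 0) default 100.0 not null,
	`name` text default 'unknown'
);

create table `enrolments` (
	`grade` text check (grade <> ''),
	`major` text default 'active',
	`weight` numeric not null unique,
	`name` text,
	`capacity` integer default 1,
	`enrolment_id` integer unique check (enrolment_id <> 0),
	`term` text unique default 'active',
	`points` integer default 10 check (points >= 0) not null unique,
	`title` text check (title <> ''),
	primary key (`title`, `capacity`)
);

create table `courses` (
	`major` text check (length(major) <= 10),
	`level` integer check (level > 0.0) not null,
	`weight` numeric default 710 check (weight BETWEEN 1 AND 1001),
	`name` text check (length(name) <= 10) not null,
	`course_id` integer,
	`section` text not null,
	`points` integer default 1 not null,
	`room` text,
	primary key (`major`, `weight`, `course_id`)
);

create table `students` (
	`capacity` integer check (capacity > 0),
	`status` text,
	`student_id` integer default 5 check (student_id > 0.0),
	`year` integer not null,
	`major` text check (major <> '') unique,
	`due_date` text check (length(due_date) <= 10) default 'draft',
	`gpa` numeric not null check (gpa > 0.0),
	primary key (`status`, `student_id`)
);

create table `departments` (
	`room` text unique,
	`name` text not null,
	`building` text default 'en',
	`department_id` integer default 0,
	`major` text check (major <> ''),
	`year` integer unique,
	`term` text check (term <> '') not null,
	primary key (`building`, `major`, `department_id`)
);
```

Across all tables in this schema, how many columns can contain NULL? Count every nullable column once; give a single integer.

18

rooms: 7 nullable (due_date, room_id, room, title, grade, term, name — PK none and explicit NOT NULL columns excluded).
enrolments: 5 nullable (grade, major, name, enrolment_id, term — PK (title, capacity) and explicit NOT NULL columns excluded).
courses: 1 nullable (room — PK (major, weight, course_id) and explicit NOT NULL columns excluded).
students: 3 nullable (capacity, major, due_date — PK (status, student_id) and explicit NOT NULL columns excluded).
departments: 2 nullable (room, year — PK (building, major, department_id) and explicit NOT NULL columns excluded).
Total: 7 + 5 + 1 + 3 + 2 = 18.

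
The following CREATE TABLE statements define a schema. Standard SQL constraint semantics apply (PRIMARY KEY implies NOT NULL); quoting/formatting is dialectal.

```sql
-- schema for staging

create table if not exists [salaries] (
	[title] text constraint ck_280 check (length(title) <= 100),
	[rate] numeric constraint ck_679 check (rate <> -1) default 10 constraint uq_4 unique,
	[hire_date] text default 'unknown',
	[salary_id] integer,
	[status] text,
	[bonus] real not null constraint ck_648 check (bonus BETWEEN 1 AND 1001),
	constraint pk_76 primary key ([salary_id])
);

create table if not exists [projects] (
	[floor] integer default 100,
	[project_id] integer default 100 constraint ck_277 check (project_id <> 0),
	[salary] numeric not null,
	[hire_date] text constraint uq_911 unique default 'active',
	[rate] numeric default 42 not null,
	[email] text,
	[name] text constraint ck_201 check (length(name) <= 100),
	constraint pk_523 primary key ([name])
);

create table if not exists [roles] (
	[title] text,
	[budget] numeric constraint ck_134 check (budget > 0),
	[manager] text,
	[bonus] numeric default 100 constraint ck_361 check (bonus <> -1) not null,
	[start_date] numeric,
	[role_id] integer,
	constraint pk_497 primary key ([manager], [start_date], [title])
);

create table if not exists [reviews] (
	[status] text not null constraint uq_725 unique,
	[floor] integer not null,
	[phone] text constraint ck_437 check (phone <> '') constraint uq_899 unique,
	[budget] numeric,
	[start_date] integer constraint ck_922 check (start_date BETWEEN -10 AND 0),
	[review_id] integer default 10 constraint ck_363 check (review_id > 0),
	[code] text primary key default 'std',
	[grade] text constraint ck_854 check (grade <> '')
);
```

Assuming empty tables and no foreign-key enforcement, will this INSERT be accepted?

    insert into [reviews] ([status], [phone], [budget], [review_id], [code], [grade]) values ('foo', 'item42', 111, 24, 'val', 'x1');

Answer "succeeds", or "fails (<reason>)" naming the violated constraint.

fails (NOT NULL on floor)

floor is omitted from the column list and has no DEFAULT, so it would receive NULL.
But floor is declared NOT NULL.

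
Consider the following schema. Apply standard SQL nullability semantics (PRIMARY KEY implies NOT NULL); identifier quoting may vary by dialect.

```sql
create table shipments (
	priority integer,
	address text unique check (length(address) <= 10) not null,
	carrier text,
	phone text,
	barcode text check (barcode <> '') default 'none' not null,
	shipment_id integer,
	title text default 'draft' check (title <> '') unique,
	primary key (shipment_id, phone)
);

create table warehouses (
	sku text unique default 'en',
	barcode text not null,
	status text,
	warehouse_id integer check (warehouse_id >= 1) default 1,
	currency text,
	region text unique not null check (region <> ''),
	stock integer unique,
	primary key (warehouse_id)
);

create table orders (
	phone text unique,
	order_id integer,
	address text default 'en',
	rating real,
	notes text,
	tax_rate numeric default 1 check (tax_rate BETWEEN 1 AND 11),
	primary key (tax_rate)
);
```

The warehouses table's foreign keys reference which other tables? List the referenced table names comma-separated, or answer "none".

none

No column in warehouses has a REFERENCES clause.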